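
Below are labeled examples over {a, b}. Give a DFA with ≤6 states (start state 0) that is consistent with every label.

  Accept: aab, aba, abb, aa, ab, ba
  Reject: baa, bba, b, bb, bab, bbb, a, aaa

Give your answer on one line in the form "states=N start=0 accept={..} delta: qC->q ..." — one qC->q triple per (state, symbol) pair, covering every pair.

states=6 start=0 accept={0,3,4} delta: 0a->1 0b->2 1a->3 1b->4 2a->0 2b->5 3a->1 3b->0 4a->0 4b->0 5a->1 5b->1

Grow the machine one transition at a time. Run the examples from 0; the earliest place one falls off (shortest prefix, ties alphabetical) gets sent to the lowest-numbered state that keeps every Accept/Reject pair distinguishable — a pair clashes when both reach the same state with identical unread suffix — and to a fresh state only if none does.
a: 0a undefined. 0a->0: no, aab/b meet in 0 with "b" left. Open state 1: 0a->1.
b: 0b undefined. 0b->0: no, aa/baa meet in 1 with "a" left. 0b->1: no, aab/bab meet in 1 with "ab" left. Open state 2: 0b->2.
aa: 1a undefined. 1a->0: no, aab/b meet in 2. 1a->1: no, aa/a meet in 1. 1a->2: no, aab/bb meet in 2 with "b" left. Open state 3: 1a->3.
ab: 1b undefined. 1b->0: no, aba/a meet in 1. 1b->1: no, abb/a meet in 1. 1b->2: no, abb/bb meet in 2 with "b" left. 1b->3: no, aba/aaa meet in 3 with "a" left. Open state 4: 1b->4.
ba: 2a undefined. 2a->0: ok.
bb: 2b undefined. 2b->0: no, ba/bb meet in 0. 2b->1: no, aa/bba meet in 3. 2b->2: no, ba/bba meet in 0. 2b->3: no, aab/bbb meet in 3 with "b" left. 2b->4: no, aba/bba meet in 4 with "a" left. Open state 5: 2b->5.
aaa: 3a undefined. 3a->0: no, ba/aaa meet in 0. 3a->1: ok.
aab: 3b undefined. 3b->0: ok.
aba: 4a undefined. 4a->0: ok.
abb: 4b undefined. 4b->0: ok.
bba: 5a undefined. 5a->0: no, aab/bba meet in 0. 5a->1: ok.
bbb: 5b undefined. 5b->0: no, aab/bbb meet in 0. 5b->1: ok.
All examples now run through 6 states with every (state, symbol) defined. Accept strings end in {0,3,4}, Reject strings end in {1,2,5}; accept={0,3,4}.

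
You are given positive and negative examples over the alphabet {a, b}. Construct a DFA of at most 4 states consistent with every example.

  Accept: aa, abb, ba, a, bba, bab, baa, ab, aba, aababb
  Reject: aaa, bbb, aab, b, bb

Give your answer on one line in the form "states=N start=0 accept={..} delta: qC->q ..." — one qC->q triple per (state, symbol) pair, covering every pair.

Grow the machine one transition at a time. Run the examples from 0; the earliest place one falls off (shortest prefix, ties alphabetical) gets sent to the lowest-numbered state that keeps every Accept/Reject pair distinguishable — a pair clashes when both reach the same state with identical unread suffix — and to a fresh state only if none does.
a: 0a undefined. 0a->0: no, aa/aaa meet in 0. Open state 1: 0a->1.
b: 0b undefined. 0b->0: ok.
aa: 1a undefined. 1a->0: no, aa/bbb meet in 0. 1a->1: no, aa/aaa meet in 1. Open state 2: 1a->2.
ab: 1b undefined. 1b->0: no, abb/bbb meet in 0. 1b->1: ok.
aaa: 2a undefined. 2a->0: ok.
aab: 2b undefined. 2b->0: ok.
All examples now run through 3 states with every (state, symbol) defined. Accept strings end in {1,2}, Reject strings end in {0}; accept={1,2}.

states=3 start=0 accept={1,2} delta: 0a->1 0b->0 1a->2 1b->1 2a->0 2b->0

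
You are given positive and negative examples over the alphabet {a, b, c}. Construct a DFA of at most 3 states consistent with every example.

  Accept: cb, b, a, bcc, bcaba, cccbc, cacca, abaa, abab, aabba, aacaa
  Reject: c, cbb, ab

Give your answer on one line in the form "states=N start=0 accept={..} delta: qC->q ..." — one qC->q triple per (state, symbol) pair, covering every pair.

State merging on the prefix tree: take the shortest (then alphabetical) example prefix whose next move is undefined and point that move at state 0, else 1, else 2, ...; a target is out if some Accept/Reject pair would then sit in one state with the same input left (inseparable). If every existing state is out, open a new one.
a: 0a undefined. 0a->0: no, b/ab meet in 0 with "b" left. Open state 1: 0a->1.
b: 0b undefined. 0b->0: ok.
c: 0c undefined. 0c->0: no, cb/c meet in 0. 0c->1: no, cb/ab meet in 1 with "b" left. Open state 2: 0c->2.
aa: 1a undefined. 1a->0: ok.
ab: 1b undefined. 1b->0: no, b/ab meet in 0. 1b->1: no, a/ab meet in 1. 1b->2: ok.
ca: 2a undefined. 2a->0: ok.
cb: 2b undefined. 2b->0: no, cb/cbb meet in 0. 2b->1: ok.
cc: 2c undefined. 2c->0: ok.
cccbc: 1c undefined. 1c->0: ok.
All examples now run through 3 states with every (state, symbol) defined. Accept strings end in {0,1}, Reject strings end in {2}; accept={0,1}.

states=3 start=0 accept={0,1} delta: 0a->1 0b->0 0c->2 1a->0 1b->2 1c->0 2a->0 2b->1 2c->0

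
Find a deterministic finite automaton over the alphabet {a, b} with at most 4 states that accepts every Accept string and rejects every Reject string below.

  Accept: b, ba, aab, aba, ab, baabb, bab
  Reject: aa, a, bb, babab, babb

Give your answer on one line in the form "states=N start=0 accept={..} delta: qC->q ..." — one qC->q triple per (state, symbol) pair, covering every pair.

states=4 start=0 accept={1,2,3} delta: 0a->0 0b->1 1a->2 1b->0 2a->1 2b->3 3a->1 3b->0

Fold the examples into a partial DFA from state 0: repeatedly fix the first undefined (state, symbol) met by the shortest-then-alphabetical prefix, trying targets in increasing order and rejecting any under which an Accept and a Reject string meet in one state with the same remainder; add a state when all current targets are rejected. Accepting states are where Accept strings end.
a: 0a undefined. 0a->0: ok.
b: 0b undefined. 0b->0: no, b/aa meet in 0. Open state 1: 0b->1.
ba: 1a undefined. 1a->0: no, b/babab meet in 1. 1a->1: no, baabb/babb meet in 1 with "bb" left. Open state 2: 1a->2.
bb: 1b undefined. 1b->0: ok.
baa: 2a undefined. 2a->0: no, baabb/aa meet in 0. 2a->1: ok.
bab: 2b undefined. 2b->0: no, b/babab meet in 1. 2b->1: no, b/babab meet in 1. 2b->2: no, ba/babb meet in 2. Open state 3: 2b->3.
baba: 3a undefined. 3a->0: no, b/babab meet in 1. 3a->1: ok.
babb: 3b undefined. 3b->0: ok.
All examples now run through 4 states with every (state, symbol) defined. Accept strings end in {1,2,3}, Reject strings end in {0}; accept={1,2,3}.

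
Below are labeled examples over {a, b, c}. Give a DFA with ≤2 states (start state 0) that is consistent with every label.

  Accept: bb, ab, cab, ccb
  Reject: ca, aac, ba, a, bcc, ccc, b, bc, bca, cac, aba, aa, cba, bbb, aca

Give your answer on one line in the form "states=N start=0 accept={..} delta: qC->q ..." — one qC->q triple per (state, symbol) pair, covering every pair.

states=2 start=0 accept={0} delta: 0a->1 0b->1 0c->1 1a->1 1b->0 1c->1

State merging on the prefix tree: take the shortest (then alphabetical) example prefix whose next move is undefined and point that move at state 0, else 1, else 2, ...; a target is out if some Accept/Reject pair would then sit in one state with the same input left (inseparable). If every existing state is out, open a new one.
a: 0a undefined. 0a->0: no, ab/b meet in 0 with "b" left. Open state 1: 0a->1.
b: 0b undefined. 0b->0: no, bb/b meet in 0. 0b->1: ok.
c: 0c undefined. 0c->0: no, ccb/ca meet in 1. 0c->1: ok.
aa: 1a undefined. 1a->0: no, cab/aac meet in 1. 1a->1: ok.
ab: 1b undefined. 1b->0: ok.
ac: 1c undefined. 1c->0: no, bb/aac meet in 0. 1c->1: ok.
All examples now run through 2 states with every (state, symbol) defined. Accept strings end in {0}, Reject strings end in {1}; accept={0}.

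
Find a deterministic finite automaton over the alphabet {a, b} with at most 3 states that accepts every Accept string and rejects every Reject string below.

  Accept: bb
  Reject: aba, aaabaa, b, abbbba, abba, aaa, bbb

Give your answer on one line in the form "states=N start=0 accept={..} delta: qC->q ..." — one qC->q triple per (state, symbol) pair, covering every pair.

Fold the examples into a partial DFA from state 0: repeatedly fix the first undefined (state, symbol) met by the shortest-then-alphabetical prefix, trying targets in increasing order and rejecting any under which an Accept and a Reject string meet in one state with the same remainder; add a state when all current targets are rejected. Accepting states are where Accept strings end.
a: 0a undefined. 0a->0: ok.
b: 0b undefined. 0b->0: no, bb/aba meet in 0. Open state 1: 0b->1.
bb: 1b undefined. 1b->0: no, bb/abbbba meet in 0. 1b->1: no, bb/b meet in 1. Open state 2: 1b->2.
aba: 1a undefined. 1a->0: ok.
bbb: 2b undefined. 2b->0: ok.
abba: 2a undefined. 2a->0: ok.
All examples now run through 3 states with every (state, symbol) defined. Accept strings end in {2}, Reject strings end in {0,1}; accept={2}.

states=3 start=0 accept={2} delta: 0a->0 0b->1 1a->0 1b->2 2a->0 2b->0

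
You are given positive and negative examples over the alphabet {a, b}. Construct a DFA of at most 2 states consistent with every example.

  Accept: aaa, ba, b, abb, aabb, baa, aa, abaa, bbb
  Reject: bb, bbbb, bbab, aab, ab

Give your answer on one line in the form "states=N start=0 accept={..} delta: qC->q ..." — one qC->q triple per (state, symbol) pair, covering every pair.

Fold the examples into a partial DFA from state 0: repeatedly fix the first undefined (state, symbol) met by the shortest-then-alphabetical prefix, trying targets in increasing order and rejecting any under which an Accept and a Reject string meet in one state with the same remainder; add a state when all current targets are rejected. Accepting states are where Accept strings end.
a: 0a undefined. 0a->0: no, b/aab meet in 0 with "b" left. Open state 1: 0a->1.
b: 0b undefined. 0b->0: no, b/bb meet in 0. 0b->1: ok.
aa: 1a undefined. 1a->0: no, aaa/aab meet in 1. 1a->1: ok.
ab: 1b undefined. 1b->0: ok.
All examples now run through 2 states with every (state, symbol) defined. Accept strings end in {1}, Reject strings end in {0}; accept={1}.

states=2 start=0 accept={1} delta: 0a->1 0b->1 1a->1 1b->0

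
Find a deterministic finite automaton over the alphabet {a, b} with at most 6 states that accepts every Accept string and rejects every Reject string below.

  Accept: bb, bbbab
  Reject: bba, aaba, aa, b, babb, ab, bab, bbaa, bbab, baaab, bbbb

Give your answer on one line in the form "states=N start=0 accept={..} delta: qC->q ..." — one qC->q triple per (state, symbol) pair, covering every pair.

Fold the examples into a partial DFA from state 0: repeatedly fix the first undefined (state, symbol) met by the shortest-then-alphabetical prefix, trying targets in increasing order and rejecting any under which an Accept and a Reject string meet in one state with the same remainder; add a state when all current targets are rejected. Accepting states are where Accept strings end.
a: 0a undefined. 0a->0: ok.
b: 0b undefined. 0b->0: no, bb/bba meet in 0. Open state 1: 0b->1.
ba: 1a undefined. 1a->0: no, bb/babb meet in 1 with "b" left. 1a->1: no, bb/bab meet in 1 with "b" left. Open state 2: 1a->2.
bb: 1b undefined. 1b->0: no, bb/bba meet in 0. 1b->1: no, bb/b meet in 1. 1b->2: no, bb/aaba meet in 2. Open state 3: 1b->3.
baa: 2a undefined. 2a->0: ok.
bab: 2b undefined. 2b->0: ok.
bba: 3a undefined. 3a->0: ok.
bbb: 3b undefined. 3b->0: no, bbbab/b meet in 1. 3b->1: no, bb/bbbb meet in 3. 3b->2: no, bbbab/b meet in 1. 3b->3: no, bb/bbbb meet in 3. Open state 4: 3b->4.
bbba: 4a undefined. 4a->0: no, bbbab/b meet in 1. 4a->1: ok.
bbbb: 4b undefined. 4b->0: ok.
All examples now run through 5 states with every (state, symbol) defined. Accept strings end in {3}, Reject strings end in {0,1,2}; accept={3}.

states=5 start=0 accept={3} delta: 0a->0 0b->1 1a->2 1b->3 2a->0 2b->0 3a->0 3b->4 4a->1 4b->0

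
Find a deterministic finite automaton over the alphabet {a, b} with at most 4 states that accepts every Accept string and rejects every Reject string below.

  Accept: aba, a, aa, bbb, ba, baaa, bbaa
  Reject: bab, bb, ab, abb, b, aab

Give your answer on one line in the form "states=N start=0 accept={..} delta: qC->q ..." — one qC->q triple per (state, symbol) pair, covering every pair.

Fold the examples into a partial DFA from state 0: repeatedly fix the first undefined (state, symbol) met by the shortest-then-alphabetical prefix, trying targets in increasing order and rejecting any under which an Accept and a Reject string meet in one state with the same remainder; add a state when all current targets are rejected. Accepting states are where Accept strings end.
a: 0a undefined. 0a->0: ok.
b: 0b undefined. 0b->0: no, aba/bab meet in 0. Open state 1: 0b->1.
ba: 1a undefined. 1a->0: ok.
bb: 1b undefined. 1b->0: no, aba/bb meet in 0. 1b->1: no, bbb/bab meet in 1. Open state 2: 1b->2.
bba: 2a undefined. 2a->0: ok.
bbb: 2b undefined. 2b->0: ok.
All examples now run through 3 states with every (state, symbol) defined. Accept strings end in {0}, Reject strings end in {1,2}; accept={0}.

states=3 start=0 accept={0} delta: 0a->0 0b->1 1a->0 1b->2 2a->0 2b->0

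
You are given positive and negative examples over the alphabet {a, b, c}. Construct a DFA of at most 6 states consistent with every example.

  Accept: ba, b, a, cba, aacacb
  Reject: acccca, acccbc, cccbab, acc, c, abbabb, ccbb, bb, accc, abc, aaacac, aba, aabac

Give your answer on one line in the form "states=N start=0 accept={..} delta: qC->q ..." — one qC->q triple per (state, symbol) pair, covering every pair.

states=3 start=0 accept={1} delta: 0a->1 0b->1 0c->0 1a->1 1b->2 1c->2 2a->0 2b->0 2c->2

Grow the machine one transition at a time. Run the examples from 0; the earliest place one falls off (shortest prefix, ties alphabetical) gets sent to the lowest-numbered state that keeps every Accept/Reject pair distinguishable — a pair clashes when both reach the same state with identical unread suffix — and to a fresh state only if none does.
a: 0a undefined. 0a->0: no, ba/aba meet in 0 with "ba" left. Open state 1: 0a->1.
b: 0b undefined. 0b->0: no, b/bb meet in 0. 0b->1: ok.
c: 0c undefined. 0c->0: ok.
aa: 1a undefined. 1a->0: no, ba/c meet in 0. 1a->1: ok.
ab: 1b undefined. 1b->0: no, ba/abbabb meet in 1. 1b->1: no, ba/cccbab meet in 1. Open state 2: 1b->2.
ac: 1c undefined. 1c->0: no, ba/acccca meet in 1. 1c->1: no, ba/acccca meet in 1. 1c->2: ok.
aba: 2a undefined. 2a->0: ok.
abb: 2b undefined. 2b->0: ok.
abc: 2c undefined. 2c->0: no, ba/acccca meet in 1. 2c->1: no, ba/acccca meet in 1. 2c->2: ok.
All examples now run through 3 states with every (state, symbol) defined. Accept strings end in {1}, Reject strings end in {0,2}; accept={1}.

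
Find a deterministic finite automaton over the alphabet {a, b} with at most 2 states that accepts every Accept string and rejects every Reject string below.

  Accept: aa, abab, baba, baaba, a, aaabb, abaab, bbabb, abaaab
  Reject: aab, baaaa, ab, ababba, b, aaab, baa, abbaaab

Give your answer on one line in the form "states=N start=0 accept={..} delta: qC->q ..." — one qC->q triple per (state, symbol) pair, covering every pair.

Fold the examples into a partial DFA from state 0: repeatedly fix the first undefined (state, symbol) met by the shortest-then-alphabetical prefix, trying targets in increasing order and rejecting any under which an Accept and a Reject string meet in one state with the same remainder; add a state when all current targets are rejected. Accepting states are where Accept strings end.
a: 0a undefined. 0a->0: ok.
b: 0b undefined. 0b->0: no, aa/aab meet in 0. Open state 1: 0b->1.
ba: 1a undefined. 1a->0: no, aa/baaaa meet in 0. 1a->1: ok.
bb: 1b undefined. 1b->0: ok.
All examples now run through 2 states with every (state, symbol) defined. Accept strings end in {0}, Reject strings end in {1}; accept={0}.

states=2 start=0 accept={0} delta: 0a->0 0b->1 1a->1 1b->0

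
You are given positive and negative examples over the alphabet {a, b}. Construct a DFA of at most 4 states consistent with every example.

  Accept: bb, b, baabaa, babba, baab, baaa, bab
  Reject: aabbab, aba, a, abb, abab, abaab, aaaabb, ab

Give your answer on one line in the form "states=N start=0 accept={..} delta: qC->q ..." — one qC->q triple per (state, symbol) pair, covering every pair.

State merging on the prefix tree: take the shortest (then alphabetical) example prefix whose next move is undefined and point that move at state 0, else 1, else 2, ...; a target is out if some Accept/Reject pair would then sit in one state with the same input left (inseparable). If every existing state is out, open a new one.
a: 0a undefined. 0a->0: no, bb/abb meet in 0 with "bb" left. Open state 1: 0a->1.
b: 0b undefined. 0b->0: no, bab/ab meet in 1 with "b" left. 0b->1: no, bb/ab meet in 1 with "b" left. Open state 2: 0b->2.
aa: 1a undefined. 1a->0: no, bb/aaaabb meet in 2 with "b" left. 1a->1: ok.
ab: 1b undefined. 1b->0: no, b/abb meet in 2. 1b->1: ok.
ba: 2a undefined. 2a->0: no, baabaa/aabbab meet in 1. 2a->1: no, baabaa/aabbab meet in 1. 2a->2: ok.
bb: 2b undefined. 2b->0: no, baabaa/aabbab meet in 1. 2b->1: no, bb/aabbab meet in 1. 2b->2: ok.
All examples now run through 3 states with every (state, symbol) defined. Accept strings end in {2}, Reject strings end in {1}; accept={2}.

states=3 start=0 accept={2} delta: 0a->1 0b->2 1a->1 1b->1 2a->2 2b->2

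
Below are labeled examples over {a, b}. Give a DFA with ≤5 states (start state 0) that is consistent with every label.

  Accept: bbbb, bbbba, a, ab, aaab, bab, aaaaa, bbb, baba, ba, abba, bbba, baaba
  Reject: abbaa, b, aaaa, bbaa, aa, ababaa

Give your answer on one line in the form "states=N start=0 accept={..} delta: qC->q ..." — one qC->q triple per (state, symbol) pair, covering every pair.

states=4 start=0 accept={1,3} delta: 0a->1 0b->2 1a->0 1b->3 2a->1 2b->3 3a->1 3b->3

Grow the machine one transition at a time. Run the examples from 0; the earliest place one falls off (shortest prefix, ties alphabetical) gets sent to the lowest-numbered state that keeps every Accept/Reject pair distinguishable — a pair clashes when both reach the same state with identical unread suffix — and to a fresh state only if none does.
a: 0a undefined. 0a->0: no, a/aaaa meet in 0. Open state 1: 0a->1.
b: 0b undefined. 0b->0: no, bbbb/b meet in 0. 0b->1: no, a/b meet in 1. Open state 2: 0b->2.
aa: 1a undefined. 1a->0: ok.
ab: 1b undefined. 1b->0: no, ab/aaaa meet in 0. 1b->1: no, a/abbaa meet in 1. 1b->2: no, ab/b meet in 2. Open state 3: 1b->3.
ba: 2a undefined. 2a->0: no, bab/b meet in 2. 2a->1: ok.
bb: 2b undefined. 2b->0: no, bbbb/aaaa meet in 0. 2b->1: no, a/bbaa meet in 1. 2b->2: no, bbbb/b meet in 2. 2b->3: ok.
aba: 3a undefined. 3a->0: no, a/bbaa meet in 1. 3a->1: ok.
abb: 3b undefined. 3b->0: no, bbbb/b meet in 2. 3b->1: no, bbbba/abbaa meet in 1. 3b->2: no, bbb/b meet in 2. 3b->3: ok.
All examples now run through 4 states with every (state, symbol) defined. Accept strings end in {1,3}, Reject strings end in {0,2}; accept={1,3}.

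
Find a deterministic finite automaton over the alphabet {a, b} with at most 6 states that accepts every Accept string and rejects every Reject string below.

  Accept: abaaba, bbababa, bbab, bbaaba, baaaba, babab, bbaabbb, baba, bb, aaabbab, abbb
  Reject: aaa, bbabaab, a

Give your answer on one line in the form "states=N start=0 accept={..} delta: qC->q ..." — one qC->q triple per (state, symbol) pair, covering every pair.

states=5 start=0 accept={1,2,3} delta: 0a->0 0b->1 1a->1 1b->2 2a->2 2b->3 3a->3 3b->4 4a->1 4b->1

Fold the examples into a partial DFA from state 0: repeatedly fix the first undefined (state, symbol) met by the shortest-then-alphabetical prefix, trying targets in increasing order and rejecting any under which an Accept and a Reject string meet in one state with the same remainder; add a state when all current targets are rejected. Accepting states are where Accept strings end.
a: 0a undefined. 0a->0: ok.
b: 0b undefined. 0b->0: no, abaaba/aaa meet in 0. Open state 1: 0b->1.
ba: 1a undefined. 1a->0: no, abaaba/aaa meet in 0. 1a->1: ok.
bb: 1b undefined. 1b->0: no, abaaba/aaa meet in 0. 1b->1: no, abaaba/bbabaab meet in 1. Open state 2: 1b->2.
bba: 2a undefined. 2a->0: no, abaaba/aaa meet in 0. 2a->1: no, bbab/bbabaab meet in 2. 2a->2: ok.
abbb: 2b undefined. 2b->0: no, bbababa/bbabaab meet in 1. 2b->1: no, abaaba/bbabaab meet in 2. 2b->2: no, abaaba/bbabaab meet in 2. Open state 3: 2b->3.
bbaba: 3a undefined. 3a->0: no, bbababa/bbabaab meet in 1. 3a->1: no, abaaba/bbabaab meet in 2. 3a->2: no, bbab/bbabaab meet in 3. 3a->3: ok.
bbaabb: 3b undefined. 3b->0: no, bbababa/aaa meet in 0. 3b->1: no, bbababa/bbabaab meet in 1. 3b->2: no, abaaba/bbabaab meet in 2. 3b->3: no, bbababa/bbabaab meet in 3. Open state 4: 3b->4.
bbaabbb: 4b undefined. 4b->0: no, bbaabbb/aaa meet in 0. 4b->1: ok.
bbababa: 4a undefined. 4a->0: no, bbababa/aaa meet in 0. 4a->1: ok.
All examples now run through 5 states with every (state, symbol) defined. Accept strings end in {1,2,3}, Reject strings end in {0,4}; accept={1,2,3}.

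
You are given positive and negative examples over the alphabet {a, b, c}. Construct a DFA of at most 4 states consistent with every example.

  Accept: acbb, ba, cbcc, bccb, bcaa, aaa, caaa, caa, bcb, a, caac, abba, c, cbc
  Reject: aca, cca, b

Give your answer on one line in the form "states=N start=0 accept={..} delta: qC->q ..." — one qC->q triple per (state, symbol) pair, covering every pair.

states=3 start=0 accept={0,2} delta: 0a->0 0b->1 0c->2 1a->0 1b->0 1c->1 2a->1 2b->2 2c->2

Grow the machine one transition at a time. Run the examples from 0; the earliest place one falls off (shortest prefix, ties alphabetical) gets sent to the lowest-numbered state that keeps every Accept/Reject pair distinguishable — a pair clashes when both reach the same state with identical unread suffix — and to a fresh state only if none does.
a: 0a undefined. 0a->0: ok.
b: 0b undefined. 0b->0: no, ba/b meet in 0. Open state 1: 0b->1.
c: 0c undefined. 0c->0: no, aaa/aca meet in 0. 0c->1: no, ba/aca meet in 1 with "a" left. Open state 2: 0c->2.
ba: 1a undefined. 1a->0: ok.
bc: 1c undefined. 1c->0: no, bcb/b meet in 1. 1c->1: ok.
ca: 2a undefined. 2a->0: no, ba/aca meet in 0. 2a->1: ok.
cb: 2b undefined. 2b->0: no, acbb/aca meet in 1. 2b->1: no, cbcc/aca meet in 1. 2b->2: ok.
cc: 2c undefined. 2c->0: no, ba/cca meet in 0. 2c->1: no, ba/cca meet in 0. 2c->2: ok.
abb: 1b undefined. 1b->0: ok.
All examples now run through 3 states with every (state, symbol) defined. Accept strings end in {0,2}, Reject strings end in {1}; accept={0,2}.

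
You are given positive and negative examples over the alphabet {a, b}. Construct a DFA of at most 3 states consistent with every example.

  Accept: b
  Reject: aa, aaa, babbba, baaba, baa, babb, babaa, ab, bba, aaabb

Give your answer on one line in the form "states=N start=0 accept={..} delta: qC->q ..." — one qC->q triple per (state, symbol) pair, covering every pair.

State merging on the prefix tree: take the shortest (then alphabetical) example prefix whose next move is undefined and point that move at state 0, else 1, else 2, ...; a target is out if some Accept/Reject pair would then sit in one state with the same input left (inseparable). If every existing state is out, open a new one.
a: 0a undefined. 0a->0: no, b/ab meet in 0 with "b" left. Open state 1: 0a->1.
b: 0b undefined. 0b->0: ok.
aa: 1a undefined. 1a->0: no, b/aa meet in 0. 1a->1: ok.
ab: 1b undefined. 1b->0: no, b/babb meet in 0. 1b->1: ok.
All examples now run through 2 states with every (state, symbol) defined. Accept strings end in {0}, Reject strings end in {1}; accept={0}.

states=2 start=0 accept={0} delta: 0a->1 0b->0 1a->1 1b->1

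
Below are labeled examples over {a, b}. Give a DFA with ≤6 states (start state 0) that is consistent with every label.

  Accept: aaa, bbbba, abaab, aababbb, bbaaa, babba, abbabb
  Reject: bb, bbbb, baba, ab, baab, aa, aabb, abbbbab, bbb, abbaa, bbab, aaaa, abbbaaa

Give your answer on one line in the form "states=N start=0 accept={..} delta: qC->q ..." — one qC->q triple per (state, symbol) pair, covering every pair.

states=5 start=0 accept={1,3,4} delta: 0a->1 0b->0 1a->0 1b->2 2a->2 2b->3 3a->1 3b->4 4a->0 4b->0

Fold the examples into a partial DFA from state 0: repeatedly fix the first undefined (state, symbol) met by the shortest-then-alphabetical prefix, trying targets in increasing order and rejecting any under which an Accept and a Reject string meet in one state with the same remainder; add a state when all current targets are rejected. Accepting states are where Accept strings end.
a: 0a undefined. 0a->0: no, aaa/aa meet in 0. Open state 1: 0a->1.
b: 0b undefined. 0b->0: ok.
aa: 1a undefined. 1a->0: ok.
ab: 1b undefined. 1b->0: no, aaa/baba meet in 1. 1b->1: no, aaa/ab meet in 1. Open state 2: 1b->2.
aba: 2a undefined. 2a->0: no, abaab/ab meet in 2. 2a->1: no, aaa/baba meet in 1. 2a->2: ok.
abb: 2b undefined. 2b->0: no, aaa/abbbaaa meet in 1. 2b->1: no, aaa/abbaa meet in 1. 2b->2: no, abaab/baba meet in 2. Open state 3: 2b->3.
abba: 3a undefined. 3a->0: no, aaa/abbaa meet in 1. 3a->1: ok.
abbb: 3b undefined. 3b->0: no, aaa/abbbaaa meet in 1. 3b->1: no, abaab/abbbbab meet in 3. 3b->2: no, aababbb/baba meet in 2. 3b->3: no, aaa/abbbaaa meet in 1. Open state 4: 3b->4.
abbba: 4a undefined. 4a->0: ok.
abbbb: 4b undefined. 4b->0: ok.
All examples now run through 5 states with every (state, symbol) defined. Accept strings end in {1,3,4}, Reject strings end in {0,2}; accept={1,3,4}.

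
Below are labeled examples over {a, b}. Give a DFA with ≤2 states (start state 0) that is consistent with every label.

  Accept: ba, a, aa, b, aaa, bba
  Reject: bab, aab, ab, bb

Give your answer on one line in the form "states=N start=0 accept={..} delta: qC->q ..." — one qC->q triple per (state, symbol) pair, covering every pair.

Grow the machine one transition at a time. Run the examples from 0; the earliest place one falls off (shortest prefix, ties alphabetical) gets sent to the lowest-numbered state that keeps every Accept/Reject pair distinguishable — a pair clashes when both reach the same state with identical unread suffix — and to a fresh state only if none does.
a: 0a undefined. 0a->0: no, b/aab meet in 0 with "b" left. Open state 1: 0a->1.
b: 0b undefined. 0b->0: no, b/bb meet in 0. 0b->1: ok.
aa: 1a undefined. 1a->0: no, a/bab meet in 1. 1a->1: ok.
ab: 1b undefined. 1b->0: ok.
All examples now run through 2 states with every (state, symbol) defined. Accept strings end in {1}, Reject strings end in {0}; accept={1}.

states=2 start=0 accept={1} delta: 0a->1 0b->1 1a->1 1b->0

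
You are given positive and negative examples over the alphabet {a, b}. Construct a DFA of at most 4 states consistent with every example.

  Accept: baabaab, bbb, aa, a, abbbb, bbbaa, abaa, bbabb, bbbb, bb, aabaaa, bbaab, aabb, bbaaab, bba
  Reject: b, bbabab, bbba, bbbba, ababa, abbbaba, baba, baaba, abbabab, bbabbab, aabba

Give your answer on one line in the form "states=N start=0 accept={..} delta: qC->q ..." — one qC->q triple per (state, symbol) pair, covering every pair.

State merging on the prefix tree: take the shortest (then alphabetical) example prefix whose next move is undefined and point that move at state 0, else 1, else 2, ...; a target is out if some Accept/Reject pair would then sit in one state with the same input left (inseparable). If every existing state is out, open a new one.
a: 0a undefined. 0a->0: no, bba/aabba meet in 0 with "bba" left. Open state 1: 0a->1.
b: 0b undefined. 0b->0: no, bbb/b meet in 0. 0b->1: no, a/b meet in 1. Open state 2: 0b->2.
aa: 1a undefined. 1a->0: no, bba/aabba meet in 2 with "ba" left. 1a->1: ok.
ab: 1b undefined. 1b->0: no, aa/ababa meet in 1. 1b->1: no, aa/ababa meet in 1. 1b->2: no, bba/aabba meet in 2 with "ba" left. Open state 3: 1b->3.
ba: 2a undefined. 2a->0: ok.
bb: 2b undefined. 2b->0: no, bbb/b meet in 2. 2b->1: ok.
aba: 3a undefined. 3a->0: ok.
abb: 3b undefined. 3b->0: no, baabaab/bbabbab meet in 3. 3b->1: no, baabaab/bbabbab meet in 3. 3b->2: no, bbabb/b meet in 2. 3b->3: ok.
All examples now run through 4 states with every (state, symbol) defined. Accept strings end in {1,3}, Reject strings end in {0,2}; accept={1,3}.

states=4 start=0 accept={1,3} delta: 0a->1 0b->2 1a->1 1b->3 2a->0 2b->1 3a->0 3b->3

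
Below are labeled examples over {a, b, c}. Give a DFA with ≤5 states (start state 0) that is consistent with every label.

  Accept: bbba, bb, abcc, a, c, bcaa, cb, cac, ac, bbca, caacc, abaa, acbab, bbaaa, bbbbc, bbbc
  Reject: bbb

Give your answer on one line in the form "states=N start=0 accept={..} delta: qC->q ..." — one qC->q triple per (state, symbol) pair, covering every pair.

states=4 start=0 accept={0,1,2} delta: 0a->0 0b->1 0c->0 1a->0 1b->2 1c->0 2a->0 2b->3 2c->0 3a->0 3b->0 3c->0

Grow the machine one transition at a time. Run the examples from 0; the earliest place one falls off (shortest prefix, ties alphabetical) gets sent to the lowest-numbered state that keeps every Accept/Reject pair distinguishable — a pair clashes when both reach the same state with identical unread suffix — and to a fresh state only if none does.
a: 0a undefined. 0a->0: ok.
b: 0b undefined. 0b->0: no, bbba/bbb meet in 0. Open state 1: 0b->1.
c: 0c undefined. 0c->0: ok.
bb: 1b undefined. 1b->0: no, cb/bbb meet in 1. 1b->1: no, bb/bbb meet in 1. Open state 2: 1b->2.
bc: 1c undefined. 1c->0: ok.
aba: 1a undefined. 1a->0: ok.
bba: 2a undefined. 2a->0: ok.
bbb: 2b undefined. 2b->0: no, bbba/bbb meet in 0. 2b->1: no, cb/bbb meet in 1. 2b->2: no, bb/bbb meet in 2. Open state 3: 2b->3.
bbc: 2c undefined. 2c->0: ok.
bbba: 3a undefined. 3a->0: ok.
bbbb: 3b undefined. 3b->0: ok.
bbbc: 3c undefined. 3c->0: ok.
All examples now run through 4 states with every (state, symbol) defined. Accept strings end in {0,1,2}, Reject strings end in {3}; accept={0,1,2}.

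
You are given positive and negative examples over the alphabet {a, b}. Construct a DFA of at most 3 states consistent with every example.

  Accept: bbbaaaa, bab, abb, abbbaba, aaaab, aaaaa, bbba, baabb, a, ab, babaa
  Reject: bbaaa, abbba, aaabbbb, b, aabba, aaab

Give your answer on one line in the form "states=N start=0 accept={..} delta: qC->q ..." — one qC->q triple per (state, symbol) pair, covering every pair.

Grow the machine one transition at a time. Run the examples from 0; the earliest place one falls off (shortest prefix, ties alphabetical) gets sent to the lowest-numbered state that keeps every Accept/Reject pair distinguishable — a pair clashes when both reach the same state with identical unread suffix — and to a fresh state only if none does.
a: 0a undefined. 0a->0: no, aaaab/b meet in 0 with "b" left. Open state 1: 0a->1.
b: 0b undefined. 0b->0: ok.
aa: 1a undefined. 1a->0: no, bbbaaaa/b meet in 0. 1a->1: no, bbbaaaa/bbaaa meet in 1. Open state 2: 1a->2.
ab: 1b undefined. 1b->0: no, bab/b meet in 0. 1b->1: no, babaa/bbaaa meet in 2 with "a" left. 1b->2: ok.
aaa: 2a undefined. 2a->0: ok.
aab: 2b undefined. 2b->0: no, bbbaaaa/abbba meet in 1. 2b->1: ok.
All examples now run through 3 states with every (state, symbol) defined. Accept strings end in {1,2}, Reject strings end in {0}; accept={1,2}.

states=3 start=0 accept={1,2} delta: 0a->1 0b->0 1a->2 1b->2 2a->0 2b->1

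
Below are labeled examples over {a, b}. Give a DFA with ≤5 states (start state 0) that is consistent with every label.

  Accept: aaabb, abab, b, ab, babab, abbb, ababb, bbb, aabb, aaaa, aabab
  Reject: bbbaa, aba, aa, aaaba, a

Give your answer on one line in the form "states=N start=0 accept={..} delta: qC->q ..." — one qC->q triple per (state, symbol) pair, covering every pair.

states=4 start=0 accept={0} delta: 0a->1 0b->0 1a->2 1b->0 2a->3 2b->0 3a->0 3b->0

Fold the examples into a partial DFA from state 0: repeatedly fix the first undefined (state, symbol) met by the shortest-then-alphabetical prefix, trying targets in increasing order and rejecting any under which an Accept and a Reject string meet in one state with the same remainder; add a state when all current targets are rejected. Accepting states are where Accept strings end.
a: 0a undefined. 0a->0: no, aaaa/aa meet in 0. Open state 1: 0a->1.
b: 0b undefined. 0b->0: ok.
aa: 1a undefined. 1a->0: no, b/bbbaa meet in 0. 1a->1: no, aaaa/bbbaa meet in 1. Open state 2: 1a->2.
ab: 1b undefined. 1b->0: ok.
aaa: 2a undefined. 2a->0: no, aaaa/aba meet in 1. 2a->1: no, aaaa/bbbaa meet in 2. 2a->2: no, aaaa/bbbaa meet in 2. Open state 3: 2a->3.
aab: 2b undefined. 2b->0: ok.
aaaa: 3a undefined. 3a->0: ok.
aaab: 3b undefined. 3b->0: ok.
All examples now run through 4 states with every (state, symbol) defined. Accept strings end in {0}, Reject strings end in {1,2}; accept={0}.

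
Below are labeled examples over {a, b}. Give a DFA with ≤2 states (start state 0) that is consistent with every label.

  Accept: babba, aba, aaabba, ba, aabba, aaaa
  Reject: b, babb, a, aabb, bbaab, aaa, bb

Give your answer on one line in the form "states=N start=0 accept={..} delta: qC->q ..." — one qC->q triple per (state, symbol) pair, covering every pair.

Fold the examples into a partial DFA from state 0: repeatedly fix the first undefined (state, symbol) met by the shortest-then-alphabetical prefix, trying targets in increasing order and rejecting any under which an Accept and a Reject string meet in one state with the same remainder; add a state when all current targets are rejected. Accepting states are where Accept strings end.
a: 0a undefined. 0a->0: no, aaaa/a meet in 0. Open state 1: 0a->1.
b: 0b undefined. 0b->0: no, ba/a meet in 1. 0b->1: ok.
aa: 1a undefined. 1a->0: ok.
ab: 1b undefined. 1b->0: no, babba/b meet in 1. 1b->1: ok.
All examples now run through 2 states with every (state, symbol) defined. Accept strings end in {0}, Reject strings end in {1}; accept={0}.

states=2 start=0 accept={0} delta: 0a->1 0b->1 1a->0 1b->1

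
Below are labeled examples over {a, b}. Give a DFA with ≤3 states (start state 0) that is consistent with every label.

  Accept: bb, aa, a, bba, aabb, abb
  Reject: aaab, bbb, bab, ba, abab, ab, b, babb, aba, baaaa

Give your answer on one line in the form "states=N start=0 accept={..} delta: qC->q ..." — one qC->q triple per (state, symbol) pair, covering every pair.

Grow the machine one transition at a time. Run the examples from 0; the earliest place one falls off (shortest prefix, ties alphabetical) gets sent to the lowest-numbered state that keeps every Accept/Reject pair distinguishable — a pair clashes when both reach the same state with identical unread suffix — and to a fresh state only if none does.
a: 0a undefined. 0a->0: ok.
b: 0b undefined. 0b->0: no, bb/aaab meet in 0. Open state 1: 0b->1.
ba: 1a undefined. 1a->0: no, bb/babb meet in 1 with "b" left. 1a->1: no, bb/bab meet in 1 with "b" left. Open state 2: 1a->2.
bb: 1b undefined. 1b->0: ok.
baa: 2a undefined. 2a->0: no, bb/baaaa meet in 0. 2a->1: ok.
bab: 2b undefined. 2b->0: no, bb/bab meet in 0. 2b->1: no, bb/babb meet in 0. 2b->2: ok.
All examples now run through 3 states with every (state, symbol) defined. Accept strings end in {0}, Reject strings end in {1,2}; accept={0}.

states=3 start=0 accept={0} delta: 0a->0 0b->1 1a->2 1b->0 2a->1 2b->2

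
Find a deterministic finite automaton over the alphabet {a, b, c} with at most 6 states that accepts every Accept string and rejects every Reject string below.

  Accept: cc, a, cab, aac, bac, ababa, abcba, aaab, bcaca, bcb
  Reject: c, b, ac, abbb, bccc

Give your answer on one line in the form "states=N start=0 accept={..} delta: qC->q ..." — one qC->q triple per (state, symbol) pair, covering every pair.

State merging on the prefix tree: take the shortest (then alphabetical) example prefix whose next move is undefined and point that move at state 0, else 1, else 2, ...; a target is out if some Accept/Reject pair would then sit in one state with the same input left (inseparable). If every existing state is out, open a new one.
a: 0a undefined. 0a->0: no, aac/c meet in 0 with "c" left. Open state 1: 0a->1.
b: 0b undefined. 0b->0: no, bac/ac meet in 1 with "c" left. 0b->1: no, a/b meet in 1. Open state 2: 0b->2.
c: 0c undefined. 0c->0: no, cc/c meet in 0. 0c->1: no, cc/ac meet in 1 with "c" left. 0c->2: ok.
aa: 1a undefined. 1a->0: no, aac/c meet in 2. 1a->1: no, aac/ac meet in 1 with "c" left. 1a->2: ok.
ab: 1b undefined. 1b->0: ok.
ac: 1c undefined. 1c->0: ok.
ba: 2a undefined. 2a->0: no, cab/c meet in 2. 2a->1: no, cab/ac meet in 0. 2a->2: no, cab/abbb meet in 2 with "b" left. Open state 3: 2a->3.
bc: 2c undefined. 2c->0: no, cc/ac meet in 0. 2c->1: no, bcaca/c meet in 2. 2c->2: no, cc/c meet in 2. 2c->3: ok.
bac: 3c undefined. 3c->0: no, bac/ac meet in 0. 3c->1: ok.
bca: 3a undefined. 3a->0: ok.
bcb: 3b undefined. 3b->0: no, cab/ac meet in 0. 3b->1: ok.
abbb: 2b undefined. 2b->0: ok.
All examples now run through 4 states with every (state, symbol) defined. Accept strings end in {1,3}, Reject strings end in {0,2}; accept={1,3}.

states=4 start=0 accept={1,3} delta: 0a->1 0b->2 0c->2 1a->2 1b->0 1c->0 2a->3 2b->0 2c->3 3a->0 3b->1 3c->1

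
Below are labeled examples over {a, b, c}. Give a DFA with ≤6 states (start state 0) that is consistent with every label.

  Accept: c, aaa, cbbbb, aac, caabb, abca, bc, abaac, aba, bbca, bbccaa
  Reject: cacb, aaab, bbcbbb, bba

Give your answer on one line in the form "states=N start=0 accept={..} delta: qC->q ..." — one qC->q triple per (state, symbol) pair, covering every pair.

states=3 start=0 accept={0,2} delta: 0a->0 0b->1 0c->0 1a->0 1b->2 1c->0 2a->1 2b->1 2c->0

Grow the machine one transition at a time. Run the examples from 0; the earliest place one falls off (shortest prefix, ties alphabetical) gets sent to the lowest-numbered state that keeps every Accept/Reject pair distinguishable — a pair clashes when both reach the same state with identical unread suffix — and to a fresh state only if none does.
a: 0a undefined. 0a->0: ok.
b: 0b undefined. 0b->0: no, aaa/aaab meet in 0. Open state 1: 0b->1.
c: 0c undefined. 0c->0: ok.
bb: 1b undefined. 1b->0: no, c/bba meet in 0. 1b->1: no, cbbbb/cacb meet in 1. Open state 2: 1b->2.
bc: 1c undefined. 1c->0: ok.
aba: 1a undefined. 1a->0: ok.
bba: 2a undefined. 2a->0: no, c/bba meet in 0. 2a->1: ok.
bbc: 2c undefined. 2c->0: ok.
cbbb: 2b undefined. 2b->0: no, c/bbcbbb meet in 0. 2b->1: ok.
All examples now run through 3 states with every (state, symbol) defined. Accept strings end in {0,2}, Reject strings end in {1}; accept={0,2}.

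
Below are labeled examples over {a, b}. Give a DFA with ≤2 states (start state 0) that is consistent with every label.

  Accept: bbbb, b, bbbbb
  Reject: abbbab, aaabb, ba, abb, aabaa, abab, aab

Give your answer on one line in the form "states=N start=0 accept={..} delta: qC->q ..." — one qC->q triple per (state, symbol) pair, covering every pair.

states=2 start=0 accept={0} delta: 0a->1 0b->0 1a->1 1b->1

Grow the machine one transition at a time. Run the examples from 0; the earliest place one falls off (shortest prefix, ties alphabetical) gets sent to the lowest-numbered state that keeps every Accept/Reject pair distinguishable — a pair clashes when both reach the same state with identical unread suffix — and to a fresh state only if none does.
a: 0a undefined. 0a->0: no, b/aab meet in 0 with "b" left. Open state 1: 0a->1.
b: 0b undefined. 0b->0: ok.
aa: 1a undefined. 1a->0: no, bbbb/aabaa meet in 0. 1a->1: ok.
ab: 1b undefined. 1b->0: no, bbbb/abbbab meet in 0. 1b->1: ok.
All examples now run through 2 states with every (state, symbol) defined. Accept strings end in {0}, Reject strings end in {1}; accept={0}.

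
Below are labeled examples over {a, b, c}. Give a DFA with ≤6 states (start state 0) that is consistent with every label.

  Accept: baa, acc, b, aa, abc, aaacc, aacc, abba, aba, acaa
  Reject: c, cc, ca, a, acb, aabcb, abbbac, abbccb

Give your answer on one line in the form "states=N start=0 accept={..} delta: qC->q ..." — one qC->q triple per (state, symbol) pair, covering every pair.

states=5 start=0 accept={0,3,4} delta: 0a->1 0b->0 0c->2 1a->3 1b->1 1c->4 2a->1 2b->1 2c->1 3a->1 3b->0 3c->1 4a->1 4b->1 4c->4

State merging on the prefix tree: take the shortest (then alphabetical) example prefix whose next move is undefined and point that move at state 0, else 1, else 2, ...; a target is out if some Accept/Reject pair would then sit in one state with the same input left (inseparable). If every existing state is out, open a new one.
a: 0a undefined. 0a->0: no, acc/cc meet in 0 with "cc" left. Open state 1: 0a->1.
b: 0b undefined. 0b->0: ok.
c: 0c undefined. 0c->0: no, b/c meet in 0. 0c->1: no, baa/ca meet in 1 with "a" left. Open state 2: 0c->2.
aa: 1a undefined. 1a->0: no, aacc/cc meet in 2 with "c" left. 1a->1: no, baa/a meet in 1. 1a->2: no, baa/c meet in 2. Open state 3: 1a->3.
ab: 1b undefined. 1b->0: no, abc/c meet in 2. 1b->1: ok.
ac: 1c undefined. 1c->0: no, acc/c meet in 2. 1c->1: no, acc/a meet in 1. 1c->2: no, acc/cc meet in 2 with "c" left. 1c->3: no, acc/abbbac meet in 3 with "c" left. Open state 4: 1c->4.
ca: 2a undefined. 2a->0: no, b/ca meet in 0. 2a->1: ok.
cc: 2c undefined. 2c->0: no, b/cc meet in 0. 2c->1: ok.
aaa: 3a undefined. 3a->0: no, aaacc/cc meet in 1. 3a->1: ok.
aab: 3b undefined. 3b->0: ok.
aac: 3c undefined. 3c->0: no, b/abbbac meet in 0. 3c->1: ok.
aca: 4a undefined. 4a->0: no, acaa/cc meet in 1. 4a->1: ok.
acb: 4b undefined. 4b->0: no, b/acb meet in 0. 4b->1: ok.
acc: 4c undefined. 4c->0: no, acc/abbccb meet in 0. 4c->1: no, acc/cc meet in 1. 4c->2: no, acc/c meet in 2. 4c->3: no, b/abbccb meet in 0. 4c->4: ok.
aabcb: 2b undefined. 2b->0: no, b/aabcb meet in 0. 2b->1: ok.
All examples now run through 5 states with every (state, symbol) defined. Accept strings end in {0,3,4}, Reject strings end in {1,2}; accept={0,3,4}.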